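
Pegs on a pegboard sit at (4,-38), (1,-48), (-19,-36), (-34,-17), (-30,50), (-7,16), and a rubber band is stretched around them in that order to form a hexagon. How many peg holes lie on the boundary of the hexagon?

9

Summing gcd(|Δx|,|Δy|) over the edges gives the boundary count: gcd(3,10) + gcd(20,12) + gcd(15,19) + gcd(4,67) + gcd(23,34) + gcd(11,54) = 1+4+1+1+1+1 = 9.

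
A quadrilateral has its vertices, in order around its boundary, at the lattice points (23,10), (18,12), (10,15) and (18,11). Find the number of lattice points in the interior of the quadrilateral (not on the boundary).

Using the shoelace formula, 2A = |[23·12 − 18·10] + [18·15 − 10·12] + [10·11 − 18·15] + [18·10 − 23·11]| = 13, so the area is 6.5.
The number of boundary lattice points is Σ gcd(|Δx|,|Δy|) = gcd(5,2) + gcd(8,3) + gcd(8,4) + gcd(5,1) = 1+1+4+1 = 7.
Pick's theorem gives I = A − B/2 + 1 = 6.5 − 7/2 + 1 = 4.

4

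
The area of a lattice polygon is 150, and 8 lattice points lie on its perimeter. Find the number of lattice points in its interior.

147

Pick's theorem A = I + B/2 − 1 rearranges to I = A − B/2 + 1 = 150 − 8/2 + 1 = 147.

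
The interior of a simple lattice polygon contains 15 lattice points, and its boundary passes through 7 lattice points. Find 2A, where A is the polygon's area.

35

Pick's theorem states A = I + B/2 − 1, so A = 15 + 7/2 − 1 = 35/2.
Hence 2A = 35.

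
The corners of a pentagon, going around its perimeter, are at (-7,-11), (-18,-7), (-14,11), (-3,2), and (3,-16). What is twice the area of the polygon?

The shoelace formula gives twice the area as |((-7)·(-7) − (-18)·(-11)) + ((-18)·11 − (-14)·(-7)) + ((-14)·2 − (-3)·11) + ((-3)·(-16) − 3·2) + (3·(-11) − (-7)·(-16))| = 543, so the area is 271.5.

543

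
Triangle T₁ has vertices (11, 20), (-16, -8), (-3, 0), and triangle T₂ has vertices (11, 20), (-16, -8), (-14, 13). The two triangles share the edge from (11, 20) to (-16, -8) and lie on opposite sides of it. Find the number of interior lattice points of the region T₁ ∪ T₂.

328

The union is the simple quadrilateral with vertices (11, 20), (-3, 0), (-16, -8), (-14, 13) in order.
By the shoelace formula, twice the signed area is |[11·0 − (-3)·20] + [(-3)·(-8) − (-16)·0] + [(-16)·13 − (-14)·(-8)] + [(-14)·20 − 11·13]| = 659, so the area is 659/2.
The number of boundary lattice points is Σ gcd(|Δx|,|Δy|) = gcd(14,20) + gcd(13,8) + gcd(2,21) + gcd(25,7) = 2+1+1+1 = 5.
By Pick's theorem I = A − B/2 + 1 = 659/2 − 5/2 + 1 = 328.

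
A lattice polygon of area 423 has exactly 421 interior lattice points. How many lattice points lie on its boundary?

Pick's theorem gives A = I + B/2 − 1, so B = 2(A − I + 1) = 2(423 − 421 + 1) = 6.

6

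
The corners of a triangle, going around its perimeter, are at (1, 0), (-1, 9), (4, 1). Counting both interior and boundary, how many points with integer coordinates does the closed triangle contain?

By the shoelace formula, twice the signed area is |(1·9 − (-1)·0) + ((-1)·1 − 4·9) + (4·0 − 1·1)| = 29, so the area is 14.5.
Summing gcd(|Δx|,|Δy|) over the edges gives the boundary count: gcd(2,9) + gcd(5,8) + gcd(3,1) = 1+1+1 = 3.
Pick's theorem gives I = A − B/2 + 1 = 14.5 − 3/2 + 1 = 14, so the closed region contains I + B = 14 + 3 = 17 lattice points.

17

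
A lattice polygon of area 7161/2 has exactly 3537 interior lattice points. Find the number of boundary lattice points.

Pick's theorem gives A = I + B/2 − 1, so B = 2(A − I + 1) = 2(7161/2 − 3537 + 1) = 89.

89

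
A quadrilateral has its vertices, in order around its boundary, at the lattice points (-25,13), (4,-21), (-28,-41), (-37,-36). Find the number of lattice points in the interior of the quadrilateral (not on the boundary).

By the shoelace formula, twice the signed area is |((-25)·(-21) − 4·13) + (4·(-41) − (-28)·(-21)) + ((-28)·(-36) − (-37)·(-41)) + ((-37)·13 − (-25)·(-36))| = 2169, so the area is 1084.5.
Summing gcd(|Δx|,|Δy|) over the edges gives the boundary count: gcd(29,34) + gcd(32,20) + gcd(9,5) + gcd(12,49) = 1+4+1+1 = 7.
By Pick's theorem A = I + B/2 − 1, so I = 1084.5 − 7/2 + 1 = 1082.

1082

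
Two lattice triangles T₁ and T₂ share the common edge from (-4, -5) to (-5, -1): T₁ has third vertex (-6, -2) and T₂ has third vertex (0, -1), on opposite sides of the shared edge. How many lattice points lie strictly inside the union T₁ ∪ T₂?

8

The union is the simple quadrilateral with vertices (-4, -5), (-6, -2), (-5, -1), (0, -1) in order.
Using the shoelace formula, 2A = |((-4)·(-2) − (-6)·(-5)) + ((-6)·(-1) − (-5)·(-2)) + ((-5)·(-1) − 0·(-1)) + (0·(-5) − (-4)·(-1))| = 25, so the area is 25/2.
The number of boundary lattice points is Σ gcd(|Δx|,|Δy|) = gcd(2,3) + gcd(1,1) + gcd(5,0) + gcd(4,4) = 1+1+5+4 = 11.
By Pick's theorem I = A − B/2 + 1 = 25/2 − 11/2 + 1 = 8.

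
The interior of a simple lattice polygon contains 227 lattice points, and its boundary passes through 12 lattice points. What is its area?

Pick's theorem states A = I + B/2 − 1, so A = 227 + 12/2 − 1 = 232.

232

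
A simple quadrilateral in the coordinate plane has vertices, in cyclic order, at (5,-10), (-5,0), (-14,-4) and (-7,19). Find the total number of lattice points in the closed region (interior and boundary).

182

The shoelace formula gives twice the area as |[5·0 − (-5)·(-10)] + [(-5)·(-4) − (-14)·0] + [(-14)·19 − (-7)·(-4)] + [(-7)·(-10) − 5·19]| = 349, so the area is 349/2.
The number of boundary lattice points is Σ gcd(|Δx|,|Δy|) = gcd(10,10) + gcd(9,4) + gcd(7,23) + gcd(12,29) = 10+1+1+1 = 13.
Pick's theorem gives I = A − B/2 + 1 = 349/2 − 13/2 + 1 = 169, so the closed region contains I + B = 169 + 13 = 182 lattice points.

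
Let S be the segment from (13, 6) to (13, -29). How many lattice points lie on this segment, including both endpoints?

36

The number of lattice points on a segment between lattice points is gcd(|Δx|,|Δy|) + 1 = gcd(0,35) + 1 = 35 + 1 = 36.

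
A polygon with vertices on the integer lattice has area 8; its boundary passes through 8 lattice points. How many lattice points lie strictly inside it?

From Pick's theorem, I = A − B/2 + 1 = 8 − 8/2 + 1 = 5.

5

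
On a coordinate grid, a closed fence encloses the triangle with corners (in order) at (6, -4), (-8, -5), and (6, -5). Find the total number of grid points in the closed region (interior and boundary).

By the shoelace formula, twice the signed area is |(6·(-5) − (-8)·(-4)) + ((-8)·(-5) − 6·(-5)) + (6·(-4) − 6·(-5))| = 14, so the area is 7.
Along each edge there are gcd(|Δx|,|Δy|)+1 lattice points, so counting each shared vertex once the boundary has gcd(14,1) + gcd(14,0) + gcd(0,1) = 1+14+1 = 16.
Pick's theorem gives I = A − B/2 + 1 = 7 − 16/2 + 1 = 0, so the closed region contains I + B = 0 + 16 = 16 lattice points.

16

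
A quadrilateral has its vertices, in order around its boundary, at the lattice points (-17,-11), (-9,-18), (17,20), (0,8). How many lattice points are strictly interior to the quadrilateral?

301

By the shoelace formula, twice the signed area is |((-17)·(-18) − (-9)·(-11)) + ((-9)·20 − 17·(-18)) + (17·8 − 0·20) + (0·(-11) − (-17)·8)| = 605, so the area is 605/2.
Along each edge there are gcd(|Δx|,|Δy|)+1 lattice points, so counting each shared vertex once the boundary has gcd(8,7) + gcd(26,38) + gcd(17,12) + gcd(17,19) = 1+2+1+1 = 5.
By Pick's theorem A = I + B/2 − 1, so I = 605/2 − 5/2 + 1 = 301.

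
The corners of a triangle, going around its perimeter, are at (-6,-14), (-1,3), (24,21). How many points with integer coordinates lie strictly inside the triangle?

Using the shoelace formula, 2A = |[(-6)·3 − (-1)·(-14)] + [(-1)·21 − 24·3] + [24·(-14) − (-6)·21]| = 335, so the area is 167.5.
Along each edge there are gcd(|Δx|,|Δy|)+1 lattice points, so counting each shared vertex once the boundary has gcd(5,17) + gcd(25,18) + gcd(30,35) = 1+1+5 = 7.
By Pick's theorem A = I + B/2 − 1, so I = 167.5 − 7/2 + 1 = 165.

165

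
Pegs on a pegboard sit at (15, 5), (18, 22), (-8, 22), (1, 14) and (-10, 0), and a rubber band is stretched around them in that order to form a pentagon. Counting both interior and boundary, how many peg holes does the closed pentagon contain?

402

By the shoelace formula, twice the signed area is |[15·22 − 18·5] + [18·22 − (-8)·22] + [(-8)·14 − 1·22] + [1·0 − (-10)·14] + [(-10)·5 − 15·0]| = 768, so the area is 384.
Along each edge there are gcd(|Δx|,|Δy|)+1 lattice points, so counting each shared vertex once the boundary has gcd(3,17) + gcd(26,0) + gcd(9,8) + gcd(11,14) + gcd(25,5) = 1+26+1+1+5 = 34.
Pick's theorem gives I = A − B/2 + 1 = 384 − 34/2 + 1 = 368, so the closed region contains I + B = 368 + 34 = 402 lattice points.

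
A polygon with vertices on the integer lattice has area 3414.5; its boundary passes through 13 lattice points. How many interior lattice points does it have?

3409

From Pick's theorem, I = A − B/2 + 1 = 3414.5 − 13/2 + 1 = 3409.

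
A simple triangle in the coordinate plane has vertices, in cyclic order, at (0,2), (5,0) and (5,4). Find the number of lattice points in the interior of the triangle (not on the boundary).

8

The shoelace formula gives twice the area as |(0·0 − 5·2) + (5·4 − 5·0) + (5·2 − 0·4)| = 20, so the area is 10.
Along each edge there are gcd(|Δx|,|Δy|)+1 lattice points, so counting each shared vertex once the boundary has gcd(5,2) + gcd(0,4) + gcd(5,2) = 1+4+1 = 6.
Pick's theorem gives I = A − B/2 + 1 = 10 − 6/2 + 1 = 8.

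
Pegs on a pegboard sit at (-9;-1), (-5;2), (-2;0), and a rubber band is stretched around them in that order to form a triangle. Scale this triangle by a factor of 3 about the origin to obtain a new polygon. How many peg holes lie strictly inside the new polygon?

Using the shoelace formula, 2A = |((-9)·2 − (-5)·(-1)) + ((-5)·0 − (-2)·2) + ((-2)·(-1) − (-9)·0)| = 17, so the area is 8.5.
Along each edge there are gcd(|Δx|,|Δy|)+1 lattice points, so counting each shared vertex once the boundary has gcd(4,3) + gcd(3,2) + gcd(7,1) = 1+1+1 = 3.
Scaling by 3 multiplies the area by 3² = 9 (so the new area is 153/2) and multiplies the boundary lattice-point count by 3, giving 9.
By Pick's theorem, the interior count of the dilated polygon is 153/2 − 9/2 + 1 = 73.

73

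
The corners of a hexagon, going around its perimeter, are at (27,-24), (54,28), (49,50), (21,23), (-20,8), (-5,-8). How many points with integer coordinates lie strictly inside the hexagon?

2301

The shoelace formula gives twice the area as |(27·28 − 54·(-24)) + (54·50 − 49·28) + (49·23 − 21·50) + (21·8 − (-20)·23) + ((-20)·(-8) − (-5)·8) + ((-5)·(-24) − 27·(-8))| = 4621, so the area is 4621/2.
Summing gcd(|Δx|,|Δy|) over the edges gives the boundary count: gcd(27,52) + gcd(5,22) + gcd(28,27) + gcd(41,15) + gcd(15,16) + gcd(32,16) = 1+1+1+1+1+16 = 21.
Pick's theorem gives I = A − B/2 + 1 = 4621/2 − 21/2 + 1 = 2301.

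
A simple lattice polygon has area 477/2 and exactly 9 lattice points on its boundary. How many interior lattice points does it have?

235

From Pick's theorem, I = A − B/2 + 1 = 477/2 − 9/2 + 1 = 235.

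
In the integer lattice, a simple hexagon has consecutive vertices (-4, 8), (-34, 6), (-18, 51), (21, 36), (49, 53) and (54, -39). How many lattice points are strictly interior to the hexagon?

4119

By the shoelace formula, twice the signed area is |((-4)·6 − (-34)·8) + ((-34)·51 − (-18)·6) + ((-18)·36 − 21·51) + (21·53 − 49·36) + (49·(-39) − 54·53) + (54·8 − (-4)·(-39))| = 8245, so the area is 8245/2.
Along each edge there are gcd(|Δx|,|Δy|)+1 lattice points, so counting each shared vertex once the boundary has gcd(30,2) + gcd(16,45) + gcd(39,15) + gcd(28,17) + gcd(5,92) + gcd(58,47) = 2+1+3+1+1+1 = 9.
By Pick's theorem A = I + B/2 − 1, so I = 8245/2 − 9/2 + 1 = 4119.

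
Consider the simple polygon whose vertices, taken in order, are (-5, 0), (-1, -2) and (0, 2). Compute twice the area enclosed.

18

By the shoelace formula, twice the signed area is |[(-5)·(-2) − (-1)·0] + [(-1)·2 − 0·(-2)] + [0·0 − (-5)·2]| = 18, so the area is 9.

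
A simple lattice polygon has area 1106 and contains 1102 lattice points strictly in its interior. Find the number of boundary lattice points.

Pick's theorem gives A = I + B/2 − 1, so B = 2(A − I + 1) = 2(1106 − 1102 + 1) = 10.

10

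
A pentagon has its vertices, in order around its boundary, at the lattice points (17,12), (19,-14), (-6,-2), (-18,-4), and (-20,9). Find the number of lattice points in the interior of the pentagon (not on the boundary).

The shoelace formula gives twice the area as |(17·(-14) − 19·12) + (19·(-2) − (-6)·(-14)) + ((-6)·(-4) − (-18)·(-2)) + ((-18)·9 − (-20)·(-4)) + ((-20)·12 − 17·9)| = 1235, so the area is 617.5.
Summing gcd(|Δx|,|Δy|) over the edges gives the boundary count: gcd(2,26) + gcd(25,12) + gcd(12,2) + gcd(2,13) + gcd(37,3) = 2+1+2+1+1 = 7.
By Pick's theorem A = I + B/2 − 1, so I = 617.5 − 7/2 + 1 = 615.

615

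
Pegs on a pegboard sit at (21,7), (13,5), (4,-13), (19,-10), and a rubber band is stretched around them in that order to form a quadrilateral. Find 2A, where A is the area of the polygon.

375

By the shoelace formula, twice the signed area is |(21·5 − 13·7) + (13·(-13) − 4·5) + (4·(-10) − 19·(-13)) + (19·7 − 21·(-10))| = 375, so the area is 187.5.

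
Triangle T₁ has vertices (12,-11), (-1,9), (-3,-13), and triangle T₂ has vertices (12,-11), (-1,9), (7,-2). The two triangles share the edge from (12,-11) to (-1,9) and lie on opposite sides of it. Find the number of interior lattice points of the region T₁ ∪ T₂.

170

The union is the simple quadrilateral with vertices (12,-11), (-3,-13), (-1,9), (7,-2) in order.
By the shoelace formula, twice the signed area is |[12·(-13) − (-3)·(-11)] + [(-3)·9 − (-1)·(-13)] + [(-1)·(-2) − 7·9] + [7·(-11) − 12·(-2)]| = 343, so the area is 171.5.
The number of boundary lattice points is Σ gcd(|Δx|,|Δy|) = gcd(15,2) + gcd(2,22) + gcd(8,11) + gcd(5,9) = 1+2+1+1 = 5.
By Pick's theorem I = A − B/2 + 1 = 171.5 − 5/2 + 1 = 170.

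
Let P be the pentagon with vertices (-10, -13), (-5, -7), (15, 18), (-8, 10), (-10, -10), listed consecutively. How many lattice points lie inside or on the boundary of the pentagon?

Using the shoelace formula, 2A = |[(-10)·(-7) − (-5)·(-13)] + [(-5)·18 − 15·(-7)] + [15·10 − (-8)·18] + [(-8)·(-10) − (-10)·10] + [(-10)·(-13) − (-10)·(-10)]| = 524, so the area is 262.
Along each edge there are gcd(|Δx|,|Δy|)+1 lattice points, so counting each shared vertex once the boundary has gcd(5,6) + gcd(20,25) + gcd(23,8) + gcd(2,20) + gcd(0,3) = 1+5+1+2+3 = 12.
Pick's theorem gives I = A − B/2 + 1 = 262 − 12/2 + 1 = 257, so the closed region contains I + B = 257 + 12 = 269 lattice points.

269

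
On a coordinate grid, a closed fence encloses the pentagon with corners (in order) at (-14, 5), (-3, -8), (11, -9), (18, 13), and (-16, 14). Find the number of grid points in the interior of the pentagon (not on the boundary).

560

By the shoelace formula, twice the signed area is |[(-14)·(-8) − (-3)·5] + [(-3)·(-9) − 11·(-8)] + [11·13 − 18·(-9)] + [18·14 − (-16)·13] + [(-16)·5 − (-14)·14]| = 1123, so the area is 1123/2.
Along each edge there are gcd(|Δx|,|Δy|)+1 lattice points, so counting each shared vertex once the boundary has gcd(11,13) + gcd(14,1) + gcd(7,22) + gcd(34,1) + gcd(2,9) = 1+1+1+1+1 = 5.
By Pick's theorem A = I + B/2 − 1, so I = 1123/2 − 5/2 + 1 = 560.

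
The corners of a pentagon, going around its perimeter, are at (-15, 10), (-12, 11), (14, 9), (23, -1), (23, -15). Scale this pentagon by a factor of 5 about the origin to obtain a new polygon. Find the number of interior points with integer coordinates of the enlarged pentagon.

10516

The shoelace formula gives twice the area as |[(-15)·11 − (-12)·10] + [(-12)·9 − 14·11] + [14·(-1) − 23·9] + [23·(-15) − 23·(-1)] + [23·10 − (-15)·(-15)]| = 845, so the area is 422.5.
The number of boundary lattice points is Σ gcd(|Δx|,|Δy|) = gcd(3,1) + gcd(26,2) + gcd(9,10) + gcd(0,14) + gcd(38,25) = 1+2+1+14+1 = 19.
Scaling by 5 multiplies the area by 5² = 25 (so the new area is 21125/2) and multiplies the boundary lattice-point count by 5, giving 95.
By Pick's theorem, the interior count of the dilated polygon is 21125/2 − 95/2 + 1 = 10516.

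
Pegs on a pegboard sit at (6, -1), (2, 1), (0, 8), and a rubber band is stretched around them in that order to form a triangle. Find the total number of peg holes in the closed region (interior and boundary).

By the shoelace formula, twice the signed area is |[6·1 − 2·(-1)] + [2·8 − 0·1] + [0·(-1) − 6·8]| = 24, so the area is 12.
The number of boundary lattice points is Σ gcd(|Δx|,|Δy|) = gcd(4,2) + gcd(2,7) + gcd(6,9) = 2+1+3 = 6.
Pick's theorem gives I = A − B/2 + 1 = 12 − 6/2 + 1 = 10, so the closed region contains I + B = 10 + 6 = 16 lattice points.

16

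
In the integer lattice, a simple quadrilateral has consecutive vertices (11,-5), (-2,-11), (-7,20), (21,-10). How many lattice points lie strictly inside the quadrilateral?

293

Using the shoelace formula, 2A = |(11·(-11) − (-2)·(-5)) + ((-2)·20 − (-7)·(-11)) + ((-7)·(-10) − 21·20) + (21·(-5) − 11·(-10))| = 593, so the area is 593/2.
Summing gcd(|Δx|,|Δy|) over the edges gives the boundary count: gcd(13,6) + gcd(5,31) + gcd(28,30) + gcd(10,5) = 1+1+2+5 = 9.
By Pick's theorem A = I + B/2 − 1, so I = 593/2 − 9/2 + 1 = 293.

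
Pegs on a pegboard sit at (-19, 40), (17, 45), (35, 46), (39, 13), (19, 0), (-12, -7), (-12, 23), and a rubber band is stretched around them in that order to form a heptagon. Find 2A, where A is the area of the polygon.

By the shoelace formula, twice the signed area is |((-19)·45 − 17·40) + (17·46 − 35·45) + (35·13 − 39·46) + (39·0 − 19·13) + (19·(-7) − (-12)·0) + ((-12)·23 − (-12)·(-7)) + ((-12)·40 − (-19)·23)| = 4450, so the area is 2225.

4450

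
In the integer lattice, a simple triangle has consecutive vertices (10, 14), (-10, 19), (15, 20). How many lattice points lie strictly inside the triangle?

By the shoelace formula, twice the signed area is |(10·19 − (-10)·14) + ((-10)·20 − 15·19) + (15·14 − 10·20)| = 145, so the area is 72.5.
Along each edge there are gcd(|Δx|,|Δy|)+1 lattice points, so counting each shared vertex once the boundary has gcd(20,5) + gcd(25,1) + gcd(5,6) = 5+1+1 = 7.
Pick's theorem gives I = A − B/2 + 1 = 72.5 − 7/2 + 1 = 70.

70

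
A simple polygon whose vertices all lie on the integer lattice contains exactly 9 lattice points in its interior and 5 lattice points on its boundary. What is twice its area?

Pick's theorem states A = I + B/2 − 1, so A = 9 + 5/2 − 1 = 21/2.
Hence 2A = 21.

21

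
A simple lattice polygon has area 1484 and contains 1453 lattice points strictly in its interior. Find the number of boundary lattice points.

Pick's theorem gives A = I + B/2 − 1, so B = 2(A − I + 1) = 2(1484 − 1453 + 1) = 64.

64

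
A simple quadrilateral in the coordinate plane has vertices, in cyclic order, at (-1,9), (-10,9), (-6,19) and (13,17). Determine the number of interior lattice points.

The shoelace formula gives twice the area as |((-1)·9 − (-10)·9) + ((-10)·19 − (-6)·9) + ((-6)·17 − 13·19) + (13·9 − (-1)·17)| = 270, so the area is 135.
Summing gcd(|Δx|,|Δy|) over the edges gives the boundary count: gcd(9,0) + gcd(4,10) + gcd(19,2) + gcd(14,8) = 9+2+1+2 = 14.
Pick's theorem gives I = A − B/2 + 1 = 135 − 14/2 + 1 = 129.

129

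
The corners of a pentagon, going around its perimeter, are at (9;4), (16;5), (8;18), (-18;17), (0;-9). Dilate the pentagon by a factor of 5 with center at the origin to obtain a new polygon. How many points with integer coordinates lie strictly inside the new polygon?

The shoelace formula gives twice the area as |(9·5 − 16·4) + (16·18 − 8·5) + (8·17 − (-18)·18) + ((-18)·(-9) − 0·17) + (0·4 − 9·(-9))| = 932, so the area is 466.
Summing gcd(|Δx|,|Δy|) over the edges gives the boundary count: gcd(7,1) + gcd(8,13) + gcd(26,1) + gcd(18,26) + gcd(9,13) = 1+1+1+2+1 = 6.
Scaling by 5 multiplies the area by 5² = 25 (so the new area is 11650) and multiplies the boundary lattice-point count by 5, giving 30.
By Pick's theorem, the interior count of the dilated polygon is 11650 − 30/2 + 1 = 11636.

11636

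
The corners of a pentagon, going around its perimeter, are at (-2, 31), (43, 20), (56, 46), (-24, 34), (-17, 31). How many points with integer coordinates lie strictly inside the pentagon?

915

By the shoelace formula, twice the signed area is |[(-2)·20 − 43·31] + [43·46 − 56·20] + [56·34 − (-24)·46] + [(-24)·31 − (-17)·34] + [(-17)·31 − (-2)·31]| = 1862, so the area is 931.
Along each edge there are gcd(|Δx|,|Δy|)+1 lattice points, so counting each shared vertex once the boundary has gcd(45,11) + gcd(13,26) + gcd(80,12) + gcd(7,3) + gcd(15,0) = 1+13+4+1+15 = 34.
By Pick's theorem A = I + B/2 − 1, so I = 931 − 34/2 + 1 = 915.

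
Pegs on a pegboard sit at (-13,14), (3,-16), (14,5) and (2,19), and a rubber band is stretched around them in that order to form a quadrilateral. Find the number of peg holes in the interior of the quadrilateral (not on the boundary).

By the shoelace formula, twice the signed area is |((-13)·(-16) − 3·14) + (3·5 − 14·(-16)) + (14·19 − 2·5) + (2·14 − (-13)·19)| = 936, so the area is 468.
The number of boundary lattice points is Σ gcd(|Δx|,|Δy|) = gcd(16,30) + gcd(11,21) + gcd(12,14) + gcd(15,5) = 2+1+2+5 = 10.
By Pick's theorem A = I + B/2 − 1, so I = 468 − 10/2 + 1 = 464.

464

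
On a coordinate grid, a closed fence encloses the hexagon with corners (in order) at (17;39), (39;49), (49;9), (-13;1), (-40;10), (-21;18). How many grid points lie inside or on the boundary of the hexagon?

2162

The shoelace formula gives twice the area as |[17·49 − 39·39] + [39·9 − 49·49] + [49·1 − (-13)·9] + [(-13)·10 − (-40)·1] + [(-40)·18 − (-21)·10] + [(-21)·39 − 17·18]| = 4297, so the area is 2148.5.
Summing gcd(|Δx|,|Δy|) over the edges gives the boundary count: gcd(22,10) + gcd(10,40) + gcd(62,8) + gcd(27,9) + gcd(19,8) + gcd(38,21) = 2+10+2+9+1+1 = 25.
Pick's theorem gives I = A − B/2 + 1 = 2148.5 − 25/2 + 1 = 2137, so the closed region contains I + B = 2137 + 25 = 2162 lattice points.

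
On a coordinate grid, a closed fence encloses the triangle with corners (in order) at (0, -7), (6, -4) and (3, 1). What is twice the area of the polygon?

39

By the shoelace formula, twice the signed area is |(0·(-4) − 6·(-7)) + (6·1 − 3·(-4)) + (3·(-7) − 0·1)| = 39, so the area is 19.5.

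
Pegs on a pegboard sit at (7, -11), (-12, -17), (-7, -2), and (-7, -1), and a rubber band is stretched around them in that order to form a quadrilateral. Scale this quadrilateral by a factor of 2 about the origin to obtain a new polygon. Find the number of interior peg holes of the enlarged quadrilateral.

530

By the shoelace formula, twice the signed area is |[7·(-17) − (-12)·(-11)] + [(-12)·(-2) − (-7)·(-17)] + [(-7)·(-1) − (-7)·(-2)] + [(-7)·(-11) − 7·(-1)]| = 269, so the area is 134.5.
The number of boundary lattice points is Σ gcd(|Δx|,|Δy|) = gcd(19,6) + gcd(5,15) + gcd(0,1) + gcd(14,10) = 1+5+1+2 = 9.
Scaling by 2 multiplies the area by 2² = 4 (so the new area is 538) and multiplies the boundary lattice-point count by 2, giving 18.
By Pick's theorem, the interior count of the dilated polygon is 538 − 18/2 + 1 = 530.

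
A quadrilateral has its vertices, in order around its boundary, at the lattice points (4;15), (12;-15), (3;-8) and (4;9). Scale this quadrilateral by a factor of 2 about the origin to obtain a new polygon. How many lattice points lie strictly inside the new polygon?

By the shoelace formula, twice the signed area is |[4·(-15) − 12·15] + [12·(-8) − 3·(-15)] + [3·9 − 4·(-8)] + [4·15 − 4·9]| = 208, so the area is 104.
Along each edge there are gcd(|Δx|,|Δy|)+1 lattice points, so counting each shared vertex once the boundary has gcd(8,30) + gcd(9,7) + gcd(1,17) + gcd(0,6) = 2+1+1+6 = 10.
Scaling by 2 multiplies the area by 2² = 4 (so the new area is 416) and multiplies the boundary lattice-point count by 2, giving 20.
By Pick's theorem, the interior count of the dilated polygon is 416 − 20/2 + 1 = 407.

407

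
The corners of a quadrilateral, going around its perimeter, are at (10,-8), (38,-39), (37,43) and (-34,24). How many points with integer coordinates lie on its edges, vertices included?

7

Along each edge there are gcd(|Δx|,|Δy|)+1 lattice points, so counting each shared vertex once the boundary has gcd(28,31) + gcd(1,82) + gcd(71,19) + gcd(44,32) = 1+1+1+4 = 7.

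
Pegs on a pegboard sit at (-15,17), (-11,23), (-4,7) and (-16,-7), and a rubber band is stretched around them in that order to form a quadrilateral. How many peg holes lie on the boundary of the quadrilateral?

6

Along each edge there are gcd(|Δx|,|Δy|)+1 lattice points, so counting each shared vertex once the boundary has gcd(4,6) + gcd(7,16) + gcd(12,14) + gcd(1,24) = 2+1+2+1 = 6.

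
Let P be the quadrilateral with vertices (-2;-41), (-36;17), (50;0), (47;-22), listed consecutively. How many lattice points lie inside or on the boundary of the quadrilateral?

The shoelace formula gives twice the area as |[(-2)·17 − (-36)·(-41)] + [(-36)·0 − 50·17] + [50·(-22) − 47·0] + [47·(-41) − (-2)·(-22)]| = 5431, so the area is 5431/2.
Along each edge there are gcd(|Δx|,|Δy|)+1 lattice points, so counting each shared vertex once the boundary has gcd(34,58) + gcd(86,17) + gcd(3,22) + gcd(49,19) = 2+1+1+1 = 5.
Pick's theorem gives I = A − B/2 + 1 = 5431/2 − 5/2 + 1 = 2714, so the closed region contains I + B = 2714 + 5 = 2719 lattice points.

2719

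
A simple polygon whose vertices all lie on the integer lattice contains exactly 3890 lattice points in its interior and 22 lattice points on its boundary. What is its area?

3900

By Pick's theorem, A = I + B/2 − 1 = 3890 + 22/2 − 1 = 3900.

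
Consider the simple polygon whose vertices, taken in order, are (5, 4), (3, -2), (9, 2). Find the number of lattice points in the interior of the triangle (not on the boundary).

Using the shoelace formula, 2A = |[5·(-2) − 3·4] + [3·2 − 9·(-2)] + [9·4 − 5·2]| = 28, so the area is 14.
Summing gcd(|Δx|,|Δy|) over the edges gives the boundary count: gcd(2,6) + gcd(6,4) + gcd(4,2) = 2+2+2 = 6.
By Pick's theorem A = I + B/2 − 1, so I = 14 − 6/2 + 1 = 12.

12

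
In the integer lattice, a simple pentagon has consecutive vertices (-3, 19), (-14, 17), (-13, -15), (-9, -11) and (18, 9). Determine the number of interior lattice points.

567

The shoelace formula gives twice the area as |((-3)·17 − (-14)·19) + ((-14)·(-15) − (-13)·17) + ((-13)·(-11) − (-9)·(-15)) + ((-9)·9 − 18·(-11)) + (18·19 − (-3)·9)| = 1140, so the area is 570.
Along each edge there are gcd(|Δx|,|Δy|)+1 lattice points, so counting each shared vertex once the boundary has gcd(11,2) + gcd(1,32) + gcd(4,4) + gcd(27,20) + gcd(21,10) = 1+1+4+1+1 = 8.
Pick's theorem gives I = A − B/2 + 1 = 570 − 8/2 + 1 = 567.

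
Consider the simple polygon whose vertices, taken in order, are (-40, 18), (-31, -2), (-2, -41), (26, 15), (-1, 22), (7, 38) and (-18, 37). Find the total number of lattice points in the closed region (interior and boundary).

By the shoelace formula, twice the signed area is |[(-40)·(-2) − (-31)·18] + [(-31)·(-41) − (-2)·(-2)] + [(-2)·15 − 26·(-41)] + [26·22 − (-1)·15] + [(-1)·38 − 7·22] + [7·37 − (-18)·38] + [(-18)·18 − (-40)·37]| = 5435, so the area is 5435/2.
Along each edge there are gcd(|Δx|,|Δy|)+1 lattice points, so counting each shared vertex once the boundary has gcd(9,20) + gcd(29,39) + gcd(28,56) + gcd(27,7) + gcd(8,16) + gcd(25,1) + gcd(22,19) = 1+1+28+1+8+1+1 = 41.
Pick's theorem gives I = A − B/2 + 1 = 5435/2 − 41/2 + 1 = 2698, so the closed region contains I + B = 2698 + 41 = 2739 lattice points.

2739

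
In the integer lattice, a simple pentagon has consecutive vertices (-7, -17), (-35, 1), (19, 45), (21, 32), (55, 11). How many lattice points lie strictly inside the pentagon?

Using the shoelace formula, 2A = |[(-7)·1 − (-35)·(-17)] + [(-35)·45 − 19·1] + [19·32 − 21·45] + [21·11 − 55·32] + [55·(-17) − (-7)·11]| = 4920, so the area is 2460.
The number of boundary lattice points is Σ gcd(|Δx|,|Δy|) = gcd(28,18) + gcd(54,44) + gcd(2,13) + gcd(34,21) + gcd(62,28) = 2+2+1+1+2 = 8.
By Pick's theorem A = I + B/2 − 1, so I = 2460 − 8/2 + 1 = 2457.

2457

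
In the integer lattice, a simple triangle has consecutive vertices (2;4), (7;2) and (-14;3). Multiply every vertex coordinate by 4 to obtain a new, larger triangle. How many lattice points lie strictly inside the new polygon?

291

Using the shoelace formula, 2A = |[2·2 − 7·4] + [7·3 − (-14)·2] + [(-14)·4 − 2·3]| = 37, so the area is 18.5.
Along each edge there are gcd(|Δx|,|Δy|)+1 lattice points, so counting each shared vertex once the boundary has gcd(5,2) + gcd(21,1) + gcd(16,1) = 1+1+1 = 3.
Scaling by 4 multiplies the area by 4² = 16 (so the new area is 296) and multiplies the boundary lattice-point count by 4, giving 12.
By Pick's theorem, the interior count of the dilated polygon is 296 − 12/2 + 1 = 291.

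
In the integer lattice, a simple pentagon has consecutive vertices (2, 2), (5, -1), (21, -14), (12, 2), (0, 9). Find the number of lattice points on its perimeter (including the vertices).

Summing gcd(|Δx|,|Δy|) over the edges gives the boundary count: gcd(3,3) + gcd(16,13) + gcd(9,16) + gcd(12,7) + gcd(2,7) = 3+1+1+1+1 = 7.

7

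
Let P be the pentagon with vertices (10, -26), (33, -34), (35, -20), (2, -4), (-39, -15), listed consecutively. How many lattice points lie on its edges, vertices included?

The number of boundary lattice points is Σ gcd(|Δx|,|Δy|) = gcd(23,8) + gcd(2,14) + gcd(33,16) + gcd(41,11) + gcd(49,11) = 1+2+1+1+1 = 6.

6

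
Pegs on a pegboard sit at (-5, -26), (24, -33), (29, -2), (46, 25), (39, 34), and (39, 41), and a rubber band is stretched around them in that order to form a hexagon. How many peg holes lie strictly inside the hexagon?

The shoelace formula gives twice the area as |[(-5)·(-33) − 24·(-26)] + [24·(-2) − 29·(-33)] + [29·25 − 46·(-2)] + [46·34 − 39·25] + [39·41 − 39·34] + [39·(-26) − (-5)·41]| = 2568, so the area is 1284.
Summing gcd(|Δx|,|Δy|) over the edges gives the boundary count: gcd(29,7) + gcd(5,31) + gcd(17,27) + gcd(7,9) + gcd(0,7) + gcd(44,67) = 1+1+1+1+7+1 = 12.
By Pick's theorem A = I + B/2 − 1, so I = 1284 − 12/2 + 1 = 1279.

1279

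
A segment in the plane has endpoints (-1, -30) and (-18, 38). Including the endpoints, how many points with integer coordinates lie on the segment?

The number of lattice points on a segment between lattice points is gcd(|Δx|,|Δy|) + 1 = gcd(17,68) + 1 = 17 + 1 = 18.

18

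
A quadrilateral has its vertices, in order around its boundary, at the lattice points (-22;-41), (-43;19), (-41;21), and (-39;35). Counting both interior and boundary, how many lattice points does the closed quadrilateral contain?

281

By the shoelace formula, twice the signed area is |((-22)·19 − (-43)·(-41)) + ((-43)·21 − (-41)·19) + ((-41)·35 − (-39)·21) + ((-39)·(-41) − (-22)·35)| = 552, so the area is 276.
The number of boundary lattice points is Σ gcd(|Δx|,|Δy|) = gcd(21,60) + gcd(2,2) + gcd(2,14) + gcd(17,76) = 3+2+2+1 = 8.
Pick's theorem gives I = A − B/2 + 1 = 276 − 8/2 + 1 = 273, so the closed region contains I + B = 273 + 8 = 281 lattice points.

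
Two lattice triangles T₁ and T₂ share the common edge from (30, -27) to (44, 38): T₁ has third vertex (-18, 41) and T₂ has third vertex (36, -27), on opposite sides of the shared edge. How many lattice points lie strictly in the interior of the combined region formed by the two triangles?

2226

The union is the simple quadrilateral with vertices (30, -27), (-18, 41), (44, 38), (36, -27) in order.
Using the shoelace formula, 2A = |(30·41 − (-18)·(-27)) + ((-18)·38 − 44·41) + (44·(-27) − 36·38) + (36·(-27) − 30·(-27))| = 4462, so the area is 2231.
Along each edge there are gcd(|Δx|,|Δy|)+1 lattice points, so counting each shared vertex once the boundary has gcd(48,68) + gcd(62,3) + gcd(8,65) + gcd(6,0) = 4+1+1+6 = 12.
By Pick's theorem I = A − B/2 + 1 = 2231 − 12/2 + 1 = 2226.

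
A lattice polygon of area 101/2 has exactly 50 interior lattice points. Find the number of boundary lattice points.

Pick's theorem gives A = I + B/2 − 1, so B = 2(A − I + 1) = 2(101/2 − 50 + 1) = 3.

3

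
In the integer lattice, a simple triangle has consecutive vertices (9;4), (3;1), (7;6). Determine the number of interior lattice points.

7

By the shoelace formula, twice the signed area is |(9·1 − 3·4) + (3·6 − 7·1) + (7·4 − 9·6)| = 18, so the area is 9.
The number of boundary lattice points is Σ gcd(|Δx|,|Δy|) = gcd(6,3) + gcd(4,5) + gcd(2,2) = 3+1+2 = 6.
Pick's theorem gives I = A − B/2 + 1 = 9 − 6/2 + 1 = 7.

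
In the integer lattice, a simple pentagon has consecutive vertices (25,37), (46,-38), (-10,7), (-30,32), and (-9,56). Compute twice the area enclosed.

5945

The shoelace formula gives twice the area as |[25·(-38) − 46·37] + [46·7 − (-10)·(-38)] + [(-10)·32 − (-30)·7] + [(-30)·56 − (-9)·32] + [(-9)·37 − 25·56]| = 5945, so the area is 5945/2.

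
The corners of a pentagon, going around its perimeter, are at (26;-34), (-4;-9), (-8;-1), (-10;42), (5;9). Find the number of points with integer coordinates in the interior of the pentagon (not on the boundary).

The shoelace formula gives twice the area as |(26·(-9) − (-4)·(-34)) + ((-4)·(-1) − (-8)·(-9)) + ((-8)·42 − (-10)·(-1)) + ((-10)·9 − 5·42) + (5·(-34) − 26·9)| = 1488, so the area is 744.
Summing gcd(|Δx|,|Δy|) over the edges gives the boundary count: gcd(30,25) + gcd(4,8) + gcd(2,43) + gcd(15,33) + gcd(21,43) = 5+4+1+3+1 = 14.
By Pick's theorem A = I + B/2 − 1, so I = 744 − 14/2 + 1 = 738.

738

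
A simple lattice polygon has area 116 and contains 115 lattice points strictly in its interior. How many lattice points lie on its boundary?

4

Pick's theorem gives A = I + B/2 − 1, so B = 2(A − I + 1) = 2(116 − 115 + 1) = 4.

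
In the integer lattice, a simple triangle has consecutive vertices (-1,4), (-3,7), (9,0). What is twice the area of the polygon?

The shoelace formula gives twice the area as |[(-1)·7 − (-3)·4] + [(-3)·0 − 9·7] + [9·4 − (-1)·0]| = 22, so the area is 11.

22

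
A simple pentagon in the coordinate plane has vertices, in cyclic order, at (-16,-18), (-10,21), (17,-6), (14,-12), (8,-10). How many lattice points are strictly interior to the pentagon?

By the shoelace formula, twice the signed area is |[(-16)·21 − (-10)·(-18)] + [(-10)·(-6) − 17·21] + [17·(-12) − 14·(-6)] + [14·(-10) − 8·(-12)] + [8·(-18) − (-16)·(-10)]| = 1281, so the area is 640.5.
Summing gcd(|Δx|,|Δy|) over the edges gives the boundary count: gcd(6,39) + gcd(27,27) + gcd(3,6) + gcd(6,2) + gcd(24,8) = 3+27+3+2+8 = 43.
Pick's theorem gives I = A − B/2 + 1 = 640.5 − 43/2 + 1 = 620.

620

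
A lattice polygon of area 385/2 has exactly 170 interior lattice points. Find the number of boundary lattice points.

47

Pick's theorem gives A = I + B/2 − 1, so B = 2(A − I + 1) = 2(385/2 − 170 + 1) = 47.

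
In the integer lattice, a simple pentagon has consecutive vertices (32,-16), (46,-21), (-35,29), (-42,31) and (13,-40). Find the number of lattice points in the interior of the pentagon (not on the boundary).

1571

The shoelace formula gives twice the area as |[32·(-21) − 46·(-16)] + [46·29 − (-35)·(-21)] + [(-35)·31 − (-42)·29] + [(-42)·(-40) − 13·31] + [13·(-16) − 32·(-40)]| = 3145, so the area is 1572.5.
Summing gcd(|Δx|,|Δy|) over the edges gives the boundary count: gcd(14,5) + gcd(81,50) + gcd(7,2) + gcd(55,71) + gcd(19,24) = 1+1+1+1+1 = 5.
Pick's theorem gives I = A − B/2 + 1 = 1572.5 − 5/2 + 1 = 1571.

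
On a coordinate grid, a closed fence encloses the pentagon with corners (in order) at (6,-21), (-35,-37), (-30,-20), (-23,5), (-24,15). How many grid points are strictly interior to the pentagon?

Using the shoelace formula, 2A = |[6·(-37) − (-35)·(-21)] + [(-35)·(-20) − (-30)·(-37)] + [(-30)·5 − (-23)·(-20)] + [(-23)·15 − (-24)·5] + [(-24)·(-21) − 6·15]| = 1788, so the area is 894.
Along each edge there are gcd(|Δx|,|Δy|)+1 lattice points, so counting each shared vertex once the boundary has gcd(41,16) + gcd(5,17) + gcd(7,25) + gcd(1,10) + gcd(30,36) = 1+1+1+1+6 = 10.
Pick's theorem gives I = A − B/2 + 1 = 894 − 10/2 + 1 = 890.

890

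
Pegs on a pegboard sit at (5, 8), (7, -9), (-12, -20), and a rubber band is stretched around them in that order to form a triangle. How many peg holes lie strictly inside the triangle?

172

Using the shoelace formula, 2A = |[5·(-9) − 7·8] + [7·(-20) − (-12)·(-9)] + [(-12)·8 − 5·(-20)]| = 345, so the area is 345/2.
Summing gcd(|Δx|,|Δy|) over the edges gives the boundary count: gcd(2,17) + gcd(19,11) + gcd(17,28) = 1+1+1 = 3.
By Pick's theorem A = I + B/2 − 1, so I = 345/2 − 3/2 + 1 = 172.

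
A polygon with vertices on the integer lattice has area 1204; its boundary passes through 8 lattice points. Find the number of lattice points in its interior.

From Pick's theorem, I = A − B/2 + 1 = 1204 − 8/2 + 1 = 1201.

1201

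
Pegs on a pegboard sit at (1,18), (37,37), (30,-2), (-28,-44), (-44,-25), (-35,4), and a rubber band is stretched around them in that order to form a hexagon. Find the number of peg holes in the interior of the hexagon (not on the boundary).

The shoelace formula gives twice the area as |(1·37 − 37·18) + (37·(-2) − 30·37) + (30·(-44) − (-28)·(-2)) + ((-28)·(-25) − (-44)·(-44)) + ((-44)·4 − (-35)·(-25)) + ((-35)·18 − 1·4)| = 6110, so the area is 3055.
Along each edge there are gcd(|Δx|,|Δy|)+1 lattice points, so counting each shared vertex once the boundary has gcd(36,19) + gcd(7,39) + gcd(58,42) + gcd(16,19) + gcd(9,29) + gcd(36,14) = 1+1+2+1+1+2 = 8.
By Pick's theorem A = I + B/2 − 1, so I = 3055 − 8/2 + 1 = 3052.

3052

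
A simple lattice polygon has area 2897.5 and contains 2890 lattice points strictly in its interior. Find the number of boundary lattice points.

17

Pick's theorem gives A = I + B/2 − 1, so B = 2(A − I + 1) = 2(2897.5 − 2890 + 1) = 17.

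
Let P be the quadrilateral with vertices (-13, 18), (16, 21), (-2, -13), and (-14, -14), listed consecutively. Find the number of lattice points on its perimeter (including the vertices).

5

The number of boundary lattice points is Σ gcd(|Δx|,|Δy|) = gcd(29,3) + gcd(18,34) + gcd(12,1) + gcd(1,32) = 1+2+1+1 = 5.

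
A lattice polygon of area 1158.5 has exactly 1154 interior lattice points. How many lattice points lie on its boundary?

11

Pick's theorem gives A = I + B/2 − 1, so B = 2(A − I + 1) = 2(1158.5 − 1154 + 1) = 11.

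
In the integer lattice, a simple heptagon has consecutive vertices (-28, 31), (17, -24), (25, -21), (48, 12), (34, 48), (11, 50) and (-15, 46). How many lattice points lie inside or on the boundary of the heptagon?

Using the shoelace formula, 2A = |[(-28)·(-24) − 17·31] + [17·(-21) − 25·(-24)] + [25·12 − 48·(-21)] + [48·48 − 34·12] + [34·50 − 11·48] + [11·46 − (-15)·50] + [(-15)·31 − (-28)·46]| = 6843, so the area is 6843/2.
The number of boundary lattice points is Σ gcd(|Δx|,|Δy|) = gcd(45,55) + gcd(8,3) + gcd(23,33) + gcd(14,36) + gcd(23,2) + gcd(26,4) + gcd(13,15) = 5+1+1+2+1+2+1 = 13.
Pick's theorem gives I = A − B/2 + 1 = 6843/2 − 13/2 + 1 = 3416, so the closed region contains I + B = 3416 + 13 = 3429 lattice points.

3429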